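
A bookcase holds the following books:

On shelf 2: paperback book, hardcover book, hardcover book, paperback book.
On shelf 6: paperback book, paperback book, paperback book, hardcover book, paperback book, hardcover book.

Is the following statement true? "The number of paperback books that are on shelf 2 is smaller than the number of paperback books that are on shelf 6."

True

There are 2 paperback books on shelf 2.
There are 4 paperback books on shelf 6.
The claim requires 2 < 4, which holds.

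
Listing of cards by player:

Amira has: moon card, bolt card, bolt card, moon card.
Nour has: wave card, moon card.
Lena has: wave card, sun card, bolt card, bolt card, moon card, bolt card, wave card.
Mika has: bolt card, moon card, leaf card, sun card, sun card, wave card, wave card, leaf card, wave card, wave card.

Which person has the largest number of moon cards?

Amira

Counts by player (restricted to moon cards): Amira→2, Nour→1, Lena→1, Mika→1.
The maximum is 2, held uniquely by Amira.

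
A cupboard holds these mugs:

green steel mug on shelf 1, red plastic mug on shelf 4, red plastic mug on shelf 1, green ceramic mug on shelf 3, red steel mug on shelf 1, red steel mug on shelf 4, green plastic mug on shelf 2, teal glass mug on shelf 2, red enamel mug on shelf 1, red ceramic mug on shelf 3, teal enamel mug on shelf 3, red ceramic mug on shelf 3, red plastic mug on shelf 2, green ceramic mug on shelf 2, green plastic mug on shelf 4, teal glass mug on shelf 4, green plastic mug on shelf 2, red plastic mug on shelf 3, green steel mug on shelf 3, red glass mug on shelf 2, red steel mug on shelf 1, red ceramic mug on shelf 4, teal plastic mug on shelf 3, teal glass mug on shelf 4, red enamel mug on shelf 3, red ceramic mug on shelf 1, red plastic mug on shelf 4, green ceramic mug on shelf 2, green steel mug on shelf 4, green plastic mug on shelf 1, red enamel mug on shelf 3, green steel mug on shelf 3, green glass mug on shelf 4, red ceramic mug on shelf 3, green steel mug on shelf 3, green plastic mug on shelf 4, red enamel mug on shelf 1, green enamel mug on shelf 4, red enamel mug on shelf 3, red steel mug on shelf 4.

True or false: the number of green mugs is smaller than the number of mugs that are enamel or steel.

green mugs: 15.
mugs that are enamel or steel: 16.
The claim requires 15 < 16, which holds.

True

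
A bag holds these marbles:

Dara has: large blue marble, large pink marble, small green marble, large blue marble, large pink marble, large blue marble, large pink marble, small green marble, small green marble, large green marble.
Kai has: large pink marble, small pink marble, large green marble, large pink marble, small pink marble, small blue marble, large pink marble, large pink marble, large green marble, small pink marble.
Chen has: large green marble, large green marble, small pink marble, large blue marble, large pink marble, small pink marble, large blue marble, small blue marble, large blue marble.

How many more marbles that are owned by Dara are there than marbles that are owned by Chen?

1

marbles owned by Dara: 10.
marbles owned by Chen: 9.
10 − 9 = 1.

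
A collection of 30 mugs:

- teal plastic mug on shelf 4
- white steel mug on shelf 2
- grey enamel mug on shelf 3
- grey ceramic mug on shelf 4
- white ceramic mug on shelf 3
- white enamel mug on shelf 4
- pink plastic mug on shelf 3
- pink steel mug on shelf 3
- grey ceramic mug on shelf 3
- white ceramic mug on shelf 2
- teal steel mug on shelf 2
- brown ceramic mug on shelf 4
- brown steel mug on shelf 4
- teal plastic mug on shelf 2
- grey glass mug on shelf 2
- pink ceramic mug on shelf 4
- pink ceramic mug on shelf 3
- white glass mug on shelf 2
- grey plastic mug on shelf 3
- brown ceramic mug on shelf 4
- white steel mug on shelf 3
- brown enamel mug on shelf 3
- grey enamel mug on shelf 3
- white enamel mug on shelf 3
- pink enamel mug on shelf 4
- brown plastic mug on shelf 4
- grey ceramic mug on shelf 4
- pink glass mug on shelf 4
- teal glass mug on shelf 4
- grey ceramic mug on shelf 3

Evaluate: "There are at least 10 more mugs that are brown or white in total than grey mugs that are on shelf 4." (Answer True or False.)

True

There are 12 mugs that are brown or white.
There are 2 grey mugs on shelf 4.
The claim requires 12 − 2 = 10 ≥ 10, which holds.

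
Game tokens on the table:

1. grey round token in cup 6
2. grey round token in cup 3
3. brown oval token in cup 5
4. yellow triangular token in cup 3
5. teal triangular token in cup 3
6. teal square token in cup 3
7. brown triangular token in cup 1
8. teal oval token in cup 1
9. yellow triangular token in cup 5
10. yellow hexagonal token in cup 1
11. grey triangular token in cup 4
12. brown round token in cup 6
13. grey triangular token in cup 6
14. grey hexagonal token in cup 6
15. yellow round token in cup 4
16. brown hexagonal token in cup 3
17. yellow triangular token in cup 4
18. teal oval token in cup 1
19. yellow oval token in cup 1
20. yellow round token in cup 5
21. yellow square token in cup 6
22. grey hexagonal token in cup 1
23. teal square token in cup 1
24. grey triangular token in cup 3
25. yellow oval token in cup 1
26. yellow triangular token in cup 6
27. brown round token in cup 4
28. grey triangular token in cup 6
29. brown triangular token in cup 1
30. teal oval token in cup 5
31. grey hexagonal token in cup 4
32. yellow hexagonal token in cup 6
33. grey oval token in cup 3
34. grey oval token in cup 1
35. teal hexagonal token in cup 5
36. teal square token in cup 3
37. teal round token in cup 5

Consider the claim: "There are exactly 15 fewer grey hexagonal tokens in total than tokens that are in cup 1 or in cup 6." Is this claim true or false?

|grey hexagonal tokens| = 3.
|tokens in cup 1 or in cup 6| = 18.
The claim requires 18 − 3 (= 15) to equal 15, which holds.

True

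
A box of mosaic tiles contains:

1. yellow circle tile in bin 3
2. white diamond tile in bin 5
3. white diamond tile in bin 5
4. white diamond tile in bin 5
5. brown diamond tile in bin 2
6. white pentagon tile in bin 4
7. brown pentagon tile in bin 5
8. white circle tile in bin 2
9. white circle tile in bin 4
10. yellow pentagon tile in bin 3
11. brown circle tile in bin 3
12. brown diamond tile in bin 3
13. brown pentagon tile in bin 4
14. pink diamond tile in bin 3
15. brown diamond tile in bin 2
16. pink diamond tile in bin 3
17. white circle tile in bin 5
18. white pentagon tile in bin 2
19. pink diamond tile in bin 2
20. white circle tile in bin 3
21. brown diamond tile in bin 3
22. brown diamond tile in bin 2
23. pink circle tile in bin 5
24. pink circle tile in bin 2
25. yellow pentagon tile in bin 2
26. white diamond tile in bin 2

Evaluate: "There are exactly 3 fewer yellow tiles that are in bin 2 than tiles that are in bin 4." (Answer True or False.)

False

yellow tiles in bin 2: 1.
tiles in bin 4: 3.
The claim requires 3 − 1 (= 2) to equal 3, which does not hold.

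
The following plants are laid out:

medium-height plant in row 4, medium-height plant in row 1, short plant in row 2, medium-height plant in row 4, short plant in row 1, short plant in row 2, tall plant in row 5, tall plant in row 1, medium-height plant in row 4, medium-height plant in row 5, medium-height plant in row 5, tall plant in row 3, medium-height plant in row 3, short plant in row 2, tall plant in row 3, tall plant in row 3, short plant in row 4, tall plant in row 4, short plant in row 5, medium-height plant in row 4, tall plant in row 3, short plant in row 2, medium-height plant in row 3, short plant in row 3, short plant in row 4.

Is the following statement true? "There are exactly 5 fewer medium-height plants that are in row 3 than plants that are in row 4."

There are 2 medium-height plants in row 3.
There are 7 plants in row 4.
The claim requires 7 − 2 (= 5) to equal 5, which holds.

True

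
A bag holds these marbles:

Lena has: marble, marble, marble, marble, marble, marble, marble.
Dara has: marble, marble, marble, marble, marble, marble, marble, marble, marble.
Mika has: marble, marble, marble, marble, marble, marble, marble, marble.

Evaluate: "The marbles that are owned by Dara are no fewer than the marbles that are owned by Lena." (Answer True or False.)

True

|marbles owned by Dara| = 9.
|marbles owned by Lena| = 7.
The claim requires 9 ≥ 7, which holds.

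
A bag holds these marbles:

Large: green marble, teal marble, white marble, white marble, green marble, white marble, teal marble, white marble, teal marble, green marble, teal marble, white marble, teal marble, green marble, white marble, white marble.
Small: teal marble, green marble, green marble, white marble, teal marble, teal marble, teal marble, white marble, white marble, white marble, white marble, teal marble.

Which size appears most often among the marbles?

Counts by size: large 16, small 12.
The maximum is 16, held uniquely by large.

large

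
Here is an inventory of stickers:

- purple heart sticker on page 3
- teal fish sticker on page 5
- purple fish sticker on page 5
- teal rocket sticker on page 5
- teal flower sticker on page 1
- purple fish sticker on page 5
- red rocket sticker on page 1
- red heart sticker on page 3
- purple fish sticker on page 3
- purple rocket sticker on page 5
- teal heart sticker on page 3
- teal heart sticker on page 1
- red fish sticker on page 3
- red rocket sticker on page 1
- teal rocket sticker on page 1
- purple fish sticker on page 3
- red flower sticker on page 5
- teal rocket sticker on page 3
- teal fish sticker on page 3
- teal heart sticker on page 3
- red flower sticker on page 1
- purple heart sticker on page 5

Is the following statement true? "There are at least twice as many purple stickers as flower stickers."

purple stickers: 7.
flower stickers: 3.
The claim requires 7 ≥ 2 × 3 = 6, which holds.

True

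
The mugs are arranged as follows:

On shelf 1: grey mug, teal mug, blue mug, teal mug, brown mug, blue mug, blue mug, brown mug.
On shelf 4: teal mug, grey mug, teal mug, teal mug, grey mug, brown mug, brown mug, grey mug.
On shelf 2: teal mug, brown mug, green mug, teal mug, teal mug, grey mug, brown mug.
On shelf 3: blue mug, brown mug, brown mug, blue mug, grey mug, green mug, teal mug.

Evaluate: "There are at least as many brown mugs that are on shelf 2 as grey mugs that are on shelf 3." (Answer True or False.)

True

There are 2 brown mugs on shelf 2.
There is 1 grey mug on shelf 3.
The claim requires 2 ≥ 1, which holds.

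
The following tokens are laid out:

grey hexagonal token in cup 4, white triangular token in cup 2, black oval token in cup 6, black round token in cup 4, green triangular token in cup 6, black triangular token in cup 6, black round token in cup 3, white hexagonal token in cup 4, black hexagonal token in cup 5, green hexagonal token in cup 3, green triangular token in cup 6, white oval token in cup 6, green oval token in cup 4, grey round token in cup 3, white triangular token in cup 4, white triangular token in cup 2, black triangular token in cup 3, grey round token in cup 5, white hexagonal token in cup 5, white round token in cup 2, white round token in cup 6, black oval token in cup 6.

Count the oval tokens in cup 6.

3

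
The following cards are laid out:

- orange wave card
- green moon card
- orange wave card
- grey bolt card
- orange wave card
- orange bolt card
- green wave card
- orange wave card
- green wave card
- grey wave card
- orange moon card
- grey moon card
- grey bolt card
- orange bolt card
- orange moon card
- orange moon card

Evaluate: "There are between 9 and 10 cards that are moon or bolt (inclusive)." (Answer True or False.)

True

cards that are moon or bolt: 9.
The claim requires 9 ≤ 9 ≤ 10, which holds.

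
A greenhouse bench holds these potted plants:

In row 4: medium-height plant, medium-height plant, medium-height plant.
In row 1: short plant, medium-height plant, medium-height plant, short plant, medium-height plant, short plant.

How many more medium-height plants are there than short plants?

3

medium-height plants: 6.
short plants: 3.
6 − 3 = 3.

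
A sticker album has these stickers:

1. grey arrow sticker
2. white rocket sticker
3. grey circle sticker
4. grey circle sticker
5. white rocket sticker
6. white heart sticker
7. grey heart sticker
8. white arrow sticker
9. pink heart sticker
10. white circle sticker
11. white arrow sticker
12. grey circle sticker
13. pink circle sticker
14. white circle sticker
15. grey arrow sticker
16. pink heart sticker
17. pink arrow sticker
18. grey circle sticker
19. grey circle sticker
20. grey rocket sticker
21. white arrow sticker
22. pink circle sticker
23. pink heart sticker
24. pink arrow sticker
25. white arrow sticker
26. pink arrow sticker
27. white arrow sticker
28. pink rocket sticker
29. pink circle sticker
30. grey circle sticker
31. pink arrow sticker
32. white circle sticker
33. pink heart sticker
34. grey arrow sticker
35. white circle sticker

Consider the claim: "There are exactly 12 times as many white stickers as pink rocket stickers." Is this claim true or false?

There are 12 white stickers.
There is 1 pink rocket sticker.
The claim requires 12 = 12 × 1 = 12, which holds.

True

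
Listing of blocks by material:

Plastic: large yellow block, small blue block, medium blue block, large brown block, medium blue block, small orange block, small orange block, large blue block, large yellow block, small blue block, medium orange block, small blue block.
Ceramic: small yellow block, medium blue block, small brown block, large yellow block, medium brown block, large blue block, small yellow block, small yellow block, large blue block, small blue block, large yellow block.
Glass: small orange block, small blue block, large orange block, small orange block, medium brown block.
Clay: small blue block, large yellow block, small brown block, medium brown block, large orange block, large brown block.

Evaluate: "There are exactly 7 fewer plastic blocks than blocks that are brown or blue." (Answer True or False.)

True

plastic blocks: 12.
blocks that are brown or blue: 19.
The claim requires 19 − 12 (= 7) to equal 7, which holds.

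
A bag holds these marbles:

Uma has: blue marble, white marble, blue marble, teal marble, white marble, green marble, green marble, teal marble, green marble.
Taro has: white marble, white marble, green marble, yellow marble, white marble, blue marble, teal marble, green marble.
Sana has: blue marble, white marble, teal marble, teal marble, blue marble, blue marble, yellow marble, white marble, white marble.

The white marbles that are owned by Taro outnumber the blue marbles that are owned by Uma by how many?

1

white marbles owned by Taro: 3.
blue marbles owned by Uma: 2.
3 − 2 = 1.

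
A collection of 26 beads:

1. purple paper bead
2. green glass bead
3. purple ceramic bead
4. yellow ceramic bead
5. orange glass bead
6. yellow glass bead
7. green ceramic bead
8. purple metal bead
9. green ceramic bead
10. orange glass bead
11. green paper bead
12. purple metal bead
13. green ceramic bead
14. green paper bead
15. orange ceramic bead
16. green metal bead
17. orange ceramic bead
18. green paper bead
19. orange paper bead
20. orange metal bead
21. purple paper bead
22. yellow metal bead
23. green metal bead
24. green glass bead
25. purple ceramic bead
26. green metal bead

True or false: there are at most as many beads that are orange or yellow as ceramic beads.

False

beads that are orange or yellow: 9.
ceramic beads: 8.
The claim requires 9 ≤ 8, which does not hold.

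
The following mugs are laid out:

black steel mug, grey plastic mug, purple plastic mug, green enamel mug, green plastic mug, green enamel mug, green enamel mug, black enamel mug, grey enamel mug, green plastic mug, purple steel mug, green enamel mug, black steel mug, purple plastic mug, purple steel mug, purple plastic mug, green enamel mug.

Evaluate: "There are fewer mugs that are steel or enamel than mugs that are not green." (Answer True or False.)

|mugs that are steel or enamel| = 11.
|mugs that are not green| = 10.
The claim requires 11 < 10, which does not hold.

False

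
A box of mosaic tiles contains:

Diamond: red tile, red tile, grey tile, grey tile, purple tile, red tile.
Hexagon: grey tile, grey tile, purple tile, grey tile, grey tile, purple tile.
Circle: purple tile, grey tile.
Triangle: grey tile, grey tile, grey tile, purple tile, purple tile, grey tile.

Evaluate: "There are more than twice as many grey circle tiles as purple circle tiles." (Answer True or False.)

|grey circle tiles| = 1.
|purple circle tiles| = 1.
The claim requires 1 > 2 × 1 = 2, which does not hold.

False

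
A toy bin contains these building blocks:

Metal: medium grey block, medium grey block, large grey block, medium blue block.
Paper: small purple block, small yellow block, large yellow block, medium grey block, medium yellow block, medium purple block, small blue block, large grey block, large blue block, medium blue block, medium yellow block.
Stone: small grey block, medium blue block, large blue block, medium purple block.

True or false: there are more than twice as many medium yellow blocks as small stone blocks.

False

There are 2 medium yellow blocks.
There is 1 small stone block.
The claim requires 2 > 2 × 1 = 2, which does not hold.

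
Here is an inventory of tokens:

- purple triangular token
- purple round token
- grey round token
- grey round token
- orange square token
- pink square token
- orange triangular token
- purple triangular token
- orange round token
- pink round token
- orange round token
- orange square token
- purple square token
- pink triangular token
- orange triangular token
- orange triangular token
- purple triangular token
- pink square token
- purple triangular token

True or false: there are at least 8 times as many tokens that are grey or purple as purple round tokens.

True

|tokens that are grey or purple| = 8.
|purple round tokens| = 1.
The claim requires 8 ≥ 8 × 1 = 8, which holds.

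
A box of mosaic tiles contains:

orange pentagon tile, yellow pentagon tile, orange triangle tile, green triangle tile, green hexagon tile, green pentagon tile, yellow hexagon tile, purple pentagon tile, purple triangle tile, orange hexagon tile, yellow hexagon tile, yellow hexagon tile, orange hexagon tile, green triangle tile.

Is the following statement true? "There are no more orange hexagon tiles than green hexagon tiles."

|orange hexagon tiles| = 2.
|green hexagon tiles| = 1.
The claim requires 2 ≤ 1, which does not hold.

False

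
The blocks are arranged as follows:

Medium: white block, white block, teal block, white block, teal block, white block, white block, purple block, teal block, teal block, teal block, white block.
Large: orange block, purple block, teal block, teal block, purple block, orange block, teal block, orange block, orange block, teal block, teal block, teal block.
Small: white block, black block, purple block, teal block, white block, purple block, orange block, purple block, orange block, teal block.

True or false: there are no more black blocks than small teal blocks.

True

|black blocks| = 1.
|small teal blocks| = 2.
The claim requires 1 ≤ 2, which holds.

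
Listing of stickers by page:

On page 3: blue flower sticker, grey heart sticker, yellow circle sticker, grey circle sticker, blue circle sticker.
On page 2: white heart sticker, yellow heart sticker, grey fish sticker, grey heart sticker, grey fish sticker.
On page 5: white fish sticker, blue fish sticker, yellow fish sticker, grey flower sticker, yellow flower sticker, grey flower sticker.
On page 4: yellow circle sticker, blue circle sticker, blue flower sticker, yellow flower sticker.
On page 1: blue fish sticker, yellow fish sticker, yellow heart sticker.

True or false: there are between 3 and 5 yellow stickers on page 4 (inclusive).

False

|yellow stickers on page 4| = 2.
The claim requires 3 ≤ 2 ≤ 5, which does not hold.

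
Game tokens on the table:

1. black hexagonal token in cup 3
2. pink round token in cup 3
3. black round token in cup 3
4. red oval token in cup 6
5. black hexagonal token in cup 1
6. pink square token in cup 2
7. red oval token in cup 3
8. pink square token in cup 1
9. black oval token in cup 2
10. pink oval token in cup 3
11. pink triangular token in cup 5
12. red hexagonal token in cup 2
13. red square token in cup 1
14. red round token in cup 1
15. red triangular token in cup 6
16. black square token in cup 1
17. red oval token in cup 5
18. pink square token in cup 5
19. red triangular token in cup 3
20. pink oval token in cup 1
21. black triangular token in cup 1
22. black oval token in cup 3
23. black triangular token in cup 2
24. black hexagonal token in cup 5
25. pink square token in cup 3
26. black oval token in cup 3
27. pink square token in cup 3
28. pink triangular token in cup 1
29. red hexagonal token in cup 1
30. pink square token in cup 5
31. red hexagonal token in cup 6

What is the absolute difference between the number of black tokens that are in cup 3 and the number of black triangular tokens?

2

black tokens in cup 3: 4. black triangular tokens: 2.
|4 − 2| = 4 − 2 = 2.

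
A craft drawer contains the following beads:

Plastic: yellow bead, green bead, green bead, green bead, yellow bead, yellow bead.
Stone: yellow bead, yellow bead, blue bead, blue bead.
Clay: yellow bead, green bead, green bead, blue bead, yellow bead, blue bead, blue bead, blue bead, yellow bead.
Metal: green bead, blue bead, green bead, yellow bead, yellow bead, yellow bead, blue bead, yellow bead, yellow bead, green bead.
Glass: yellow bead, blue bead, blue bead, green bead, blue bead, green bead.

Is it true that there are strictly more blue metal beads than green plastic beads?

False

|blue metal beads| = 2.
|green plastic beads| = 3.
The claim requires 2 > 3, which does not hold.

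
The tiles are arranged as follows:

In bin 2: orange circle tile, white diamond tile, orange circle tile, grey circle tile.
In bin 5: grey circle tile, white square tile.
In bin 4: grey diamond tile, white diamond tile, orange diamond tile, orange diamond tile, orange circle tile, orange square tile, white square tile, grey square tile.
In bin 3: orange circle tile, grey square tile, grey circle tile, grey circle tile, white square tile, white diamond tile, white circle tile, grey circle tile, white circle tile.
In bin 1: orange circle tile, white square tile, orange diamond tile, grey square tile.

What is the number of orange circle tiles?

5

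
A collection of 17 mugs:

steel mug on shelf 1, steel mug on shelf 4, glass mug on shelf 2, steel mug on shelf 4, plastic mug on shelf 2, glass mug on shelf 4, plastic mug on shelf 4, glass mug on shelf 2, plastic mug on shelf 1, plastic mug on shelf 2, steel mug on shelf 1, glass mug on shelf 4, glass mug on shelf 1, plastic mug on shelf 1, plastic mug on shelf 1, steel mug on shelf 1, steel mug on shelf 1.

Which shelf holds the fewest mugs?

Counts by shelf: shelf 1→8, shelf 4→5, shelf 2→4.
The minimum is 4, held uniquely by shelf 2.

shelf 2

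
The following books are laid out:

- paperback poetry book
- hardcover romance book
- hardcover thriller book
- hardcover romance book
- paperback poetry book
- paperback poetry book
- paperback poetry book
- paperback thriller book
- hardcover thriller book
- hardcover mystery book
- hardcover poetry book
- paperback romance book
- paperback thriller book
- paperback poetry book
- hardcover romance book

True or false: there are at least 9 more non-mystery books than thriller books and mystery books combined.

True

non-mystery books: 14.
thriller books: 4; mystery books: 1; combined: 4 + 1 = 5.
The claim requires 14 − 5 = 9 ≥ 9, which holds.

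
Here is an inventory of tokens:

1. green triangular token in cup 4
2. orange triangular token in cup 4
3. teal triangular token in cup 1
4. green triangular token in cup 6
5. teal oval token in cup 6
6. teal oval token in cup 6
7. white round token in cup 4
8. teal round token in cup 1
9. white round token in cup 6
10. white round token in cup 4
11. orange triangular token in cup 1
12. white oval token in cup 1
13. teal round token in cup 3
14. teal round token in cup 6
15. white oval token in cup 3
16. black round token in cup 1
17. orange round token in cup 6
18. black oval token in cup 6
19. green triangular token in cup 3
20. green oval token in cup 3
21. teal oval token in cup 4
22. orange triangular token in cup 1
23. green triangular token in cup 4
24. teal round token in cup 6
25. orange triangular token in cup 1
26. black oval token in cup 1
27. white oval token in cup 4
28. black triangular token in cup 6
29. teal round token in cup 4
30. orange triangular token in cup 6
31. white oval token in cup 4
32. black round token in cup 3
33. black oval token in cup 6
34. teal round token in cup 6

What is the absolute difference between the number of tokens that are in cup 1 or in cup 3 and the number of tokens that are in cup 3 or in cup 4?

1

tokens in cup 1 or in cup 3: 13. tokens in cup 3 or in cup 4: 14.
|13 − 14| = 14 − 13 = 1.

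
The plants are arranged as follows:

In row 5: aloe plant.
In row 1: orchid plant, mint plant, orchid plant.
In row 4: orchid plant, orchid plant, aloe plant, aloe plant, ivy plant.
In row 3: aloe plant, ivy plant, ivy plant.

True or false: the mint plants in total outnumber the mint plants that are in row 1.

False

|mint plants| = 1.
|mint plants in row 1| = 1.
The claim requires 1 > 1, which does not hold.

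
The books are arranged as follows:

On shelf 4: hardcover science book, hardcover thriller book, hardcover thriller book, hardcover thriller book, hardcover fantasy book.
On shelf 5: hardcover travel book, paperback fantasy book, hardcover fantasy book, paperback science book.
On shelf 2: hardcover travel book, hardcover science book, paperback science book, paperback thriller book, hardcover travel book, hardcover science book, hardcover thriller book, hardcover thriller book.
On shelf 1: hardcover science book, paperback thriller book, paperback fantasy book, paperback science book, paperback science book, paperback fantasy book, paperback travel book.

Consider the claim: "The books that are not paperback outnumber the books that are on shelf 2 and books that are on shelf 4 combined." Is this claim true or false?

|books that are not paperback| = 14.
books on shelf 2: 8; books on shelf 4: 5; combined: 8 + 5 = 13.
The claim requires 14 > 13, which holds.

True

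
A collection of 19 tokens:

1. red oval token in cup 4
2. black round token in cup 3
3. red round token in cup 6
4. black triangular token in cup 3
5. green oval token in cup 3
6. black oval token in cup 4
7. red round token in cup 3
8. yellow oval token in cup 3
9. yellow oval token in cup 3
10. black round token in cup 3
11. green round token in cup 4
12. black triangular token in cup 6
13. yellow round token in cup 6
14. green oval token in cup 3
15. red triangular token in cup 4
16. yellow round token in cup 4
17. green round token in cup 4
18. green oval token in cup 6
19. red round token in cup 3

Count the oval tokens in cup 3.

4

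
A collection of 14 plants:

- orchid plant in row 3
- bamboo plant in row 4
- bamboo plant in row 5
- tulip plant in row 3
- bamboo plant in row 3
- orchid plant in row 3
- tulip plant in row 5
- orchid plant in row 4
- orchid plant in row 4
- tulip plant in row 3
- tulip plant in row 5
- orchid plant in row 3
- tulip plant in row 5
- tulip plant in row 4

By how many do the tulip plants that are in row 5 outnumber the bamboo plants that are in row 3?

tulip plants in row 5: 3.
bamboo plants in row 3: 1.
3 − 1 = 2.

2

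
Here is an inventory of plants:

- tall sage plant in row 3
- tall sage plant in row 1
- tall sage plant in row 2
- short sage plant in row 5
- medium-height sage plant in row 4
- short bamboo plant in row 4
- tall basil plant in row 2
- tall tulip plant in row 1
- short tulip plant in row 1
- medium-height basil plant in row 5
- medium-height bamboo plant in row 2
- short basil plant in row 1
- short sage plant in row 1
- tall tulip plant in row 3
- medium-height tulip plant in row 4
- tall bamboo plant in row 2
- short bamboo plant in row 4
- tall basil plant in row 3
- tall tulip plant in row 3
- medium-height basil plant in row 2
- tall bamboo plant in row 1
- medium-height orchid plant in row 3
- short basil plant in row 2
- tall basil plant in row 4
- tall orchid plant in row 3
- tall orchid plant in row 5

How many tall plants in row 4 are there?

1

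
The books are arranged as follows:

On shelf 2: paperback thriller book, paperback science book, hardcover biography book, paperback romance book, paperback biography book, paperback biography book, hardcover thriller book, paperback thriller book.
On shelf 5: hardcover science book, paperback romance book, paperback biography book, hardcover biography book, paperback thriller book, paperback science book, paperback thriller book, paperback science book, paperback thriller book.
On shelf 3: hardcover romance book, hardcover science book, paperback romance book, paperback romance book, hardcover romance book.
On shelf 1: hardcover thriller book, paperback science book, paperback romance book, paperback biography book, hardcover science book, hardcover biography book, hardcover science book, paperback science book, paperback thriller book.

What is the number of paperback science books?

5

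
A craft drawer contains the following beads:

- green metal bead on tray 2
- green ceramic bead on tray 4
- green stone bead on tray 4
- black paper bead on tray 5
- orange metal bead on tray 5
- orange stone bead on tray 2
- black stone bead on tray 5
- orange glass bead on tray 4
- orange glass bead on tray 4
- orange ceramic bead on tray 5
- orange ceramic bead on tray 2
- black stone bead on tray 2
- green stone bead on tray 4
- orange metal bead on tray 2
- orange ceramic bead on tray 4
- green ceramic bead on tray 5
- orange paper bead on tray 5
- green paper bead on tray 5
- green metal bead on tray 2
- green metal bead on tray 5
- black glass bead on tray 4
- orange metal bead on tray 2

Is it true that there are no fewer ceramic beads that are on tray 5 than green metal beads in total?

ceramic beads on tray 5: 2.
green metal beads: 3.
The claim requires 2 ≥ 3, which does not hold.

False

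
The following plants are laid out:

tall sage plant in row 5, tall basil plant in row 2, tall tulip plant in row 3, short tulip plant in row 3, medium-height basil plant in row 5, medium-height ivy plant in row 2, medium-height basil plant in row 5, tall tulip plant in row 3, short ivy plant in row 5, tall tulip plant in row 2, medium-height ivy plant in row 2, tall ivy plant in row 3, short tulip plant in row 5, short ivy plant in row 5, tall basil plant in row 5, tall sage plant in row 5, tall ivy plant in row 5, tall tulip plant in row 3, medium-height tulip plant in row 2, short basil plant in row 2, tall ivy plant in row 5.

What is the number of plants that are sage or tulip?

sage: 2; tulip: 7; together 2 + 7 = 9.

9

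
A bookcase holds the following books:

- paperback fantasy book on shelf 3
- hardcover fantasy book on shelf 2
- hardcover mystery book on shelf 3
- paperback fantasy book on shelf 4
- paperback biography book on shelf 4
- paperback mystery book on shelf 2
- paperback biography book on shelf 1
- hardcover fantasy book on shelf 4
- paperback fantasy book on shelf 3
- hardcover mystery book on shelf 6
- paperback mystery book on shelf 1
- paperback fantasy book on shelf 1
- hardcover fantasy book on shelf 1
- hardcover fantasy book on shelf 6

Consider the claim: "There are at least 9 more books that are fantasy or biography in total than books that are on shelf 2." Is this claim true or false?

False

There are 10 books that are fantasy or biography.
There are 2 books on shelf 2.
The claim requires 10 − 2 = 8 ≥ 9, which does not hold.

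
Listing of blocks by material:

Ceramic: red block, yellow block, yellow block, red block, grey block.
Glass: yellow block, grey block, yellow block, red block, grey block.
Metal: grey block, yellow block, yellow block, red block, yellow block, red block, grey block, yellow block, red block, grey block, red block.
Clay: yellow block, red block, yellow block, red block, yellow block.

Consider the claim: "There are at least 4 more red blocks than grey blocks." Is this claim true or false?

False

red blocks: 9.
grey blocks: 6.
The claim requires 9 − 6 = 3 ≥ 4, which does not hold.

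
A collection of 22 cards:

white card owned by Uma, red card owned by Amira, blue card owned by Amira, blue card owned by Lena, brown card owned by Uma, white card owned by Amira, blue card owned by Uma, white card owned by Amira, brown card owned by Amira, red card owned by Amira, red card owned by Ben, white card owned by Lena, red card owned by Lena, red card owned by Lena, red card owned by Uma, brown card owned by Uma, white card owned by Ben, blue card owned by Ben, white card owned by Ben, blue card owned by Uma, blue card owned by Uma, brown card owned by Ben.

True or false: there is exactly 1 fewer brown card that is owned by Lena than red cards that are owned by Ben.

|brown cards owned by Lena| = 0.
|red cards owned by Ben| = 1.
The claim requires 1 − 0 (= 1) to equal 1, which holds.

True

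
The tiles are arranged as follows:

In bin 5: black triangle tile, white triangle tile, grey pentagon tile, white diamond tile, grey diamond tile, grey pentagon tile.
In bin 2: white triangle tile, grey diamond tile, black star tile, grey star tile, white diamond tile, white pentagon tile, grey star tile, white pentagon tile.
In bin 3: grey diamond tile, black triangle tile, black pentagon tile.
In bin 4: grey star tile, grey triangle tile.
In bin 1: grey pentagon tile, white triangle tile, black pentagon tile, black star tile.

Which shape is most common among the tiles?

Counts by shape: pentagon 7, triangle 6, star 5, diamond 5.
The maximum is 7, held uniquely by pentagon.

pentagon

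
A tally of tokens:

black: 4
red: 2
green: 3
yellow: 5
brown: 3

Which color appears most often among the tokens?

Counts by color: yellow 5, black 4, brown 3, green 3, red 2.
The maximum is 5, held uniquely by yellow.

yellow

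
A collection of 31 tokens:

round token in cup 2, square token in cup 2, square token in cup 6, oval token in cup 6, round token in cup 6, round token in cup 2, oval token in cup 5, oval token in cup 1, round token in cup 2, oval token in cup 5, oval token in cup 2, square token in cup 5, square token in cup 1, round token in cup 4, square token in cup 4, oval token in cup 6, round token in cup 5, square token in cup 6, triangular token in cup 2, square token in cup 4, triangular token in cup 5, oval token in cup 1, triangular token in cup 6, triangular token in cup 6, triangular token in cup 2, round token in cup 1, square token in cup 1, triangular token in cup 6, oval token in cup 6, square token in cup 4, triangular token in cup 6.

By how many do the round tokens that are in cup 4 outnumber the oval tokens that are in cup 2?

round tokens in cup 4: 1.
oval tokens in cup 2: 1.
1 − 1 = 0.

0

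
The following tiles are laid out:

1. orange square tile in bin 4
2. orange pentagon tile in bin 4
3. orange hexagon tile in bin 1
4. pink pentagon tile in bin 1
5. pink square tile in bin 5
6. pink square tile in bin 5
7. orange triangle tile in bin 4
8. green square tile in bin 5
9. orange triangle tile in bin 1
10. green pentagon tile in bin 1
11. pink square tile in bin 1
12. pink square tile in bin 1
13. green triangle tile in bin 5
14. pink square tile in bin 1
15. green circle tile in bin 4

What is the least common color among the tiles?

Counts by color: pink 6, orange 5, green 4.
The minimum is 4, held uniquely by green.

green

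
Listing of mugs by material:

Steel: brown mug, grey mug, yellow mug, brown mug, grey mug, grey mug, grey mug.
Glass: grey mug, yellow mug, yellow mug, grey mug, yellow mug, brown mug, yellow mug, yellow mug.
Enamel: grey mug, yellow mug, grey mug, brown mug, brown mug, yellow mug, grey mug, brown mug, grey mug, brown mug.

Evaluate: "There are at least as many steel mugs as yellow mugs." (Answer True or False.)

steel mugs: 7.
yellow mugs: 8.
The claim requires 7 ≥ 8, which does not hold.

False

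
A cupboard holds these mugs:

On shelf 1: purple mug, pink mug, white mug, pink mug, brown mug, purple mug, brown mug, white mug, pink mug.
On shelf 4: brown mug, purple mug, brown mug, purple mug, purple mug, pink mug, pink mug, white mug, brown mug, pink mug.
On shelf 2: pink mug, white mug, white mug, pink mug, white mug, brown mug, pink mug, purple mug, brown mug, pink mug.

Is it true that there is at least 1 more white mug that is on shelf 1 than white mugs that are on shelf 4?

white mugs on shelf 1: 2.
white mugs on shelf 4: 1.
The claim requires 2 − 1 = 1 ≥ 1, which holds.

True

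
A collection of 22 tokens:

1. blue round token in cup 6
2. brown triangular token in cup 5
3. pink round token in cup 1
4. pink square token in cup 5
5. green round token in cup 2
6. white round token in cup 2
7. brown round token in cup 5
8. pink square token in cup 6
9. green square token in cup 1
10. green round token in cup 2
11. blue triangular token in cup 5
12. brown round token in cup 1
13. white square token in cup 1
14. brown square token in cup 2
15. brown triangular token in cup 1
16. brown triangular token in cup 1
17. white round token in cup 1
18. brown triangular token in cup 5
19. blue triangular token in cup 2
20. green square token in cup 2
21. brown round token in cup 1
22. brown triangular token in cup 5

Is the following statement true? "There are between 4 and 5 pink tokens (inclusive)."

pink tokens: 3.
The claim requires 4 ≤ 3 ≤ 5, which does not hold.

False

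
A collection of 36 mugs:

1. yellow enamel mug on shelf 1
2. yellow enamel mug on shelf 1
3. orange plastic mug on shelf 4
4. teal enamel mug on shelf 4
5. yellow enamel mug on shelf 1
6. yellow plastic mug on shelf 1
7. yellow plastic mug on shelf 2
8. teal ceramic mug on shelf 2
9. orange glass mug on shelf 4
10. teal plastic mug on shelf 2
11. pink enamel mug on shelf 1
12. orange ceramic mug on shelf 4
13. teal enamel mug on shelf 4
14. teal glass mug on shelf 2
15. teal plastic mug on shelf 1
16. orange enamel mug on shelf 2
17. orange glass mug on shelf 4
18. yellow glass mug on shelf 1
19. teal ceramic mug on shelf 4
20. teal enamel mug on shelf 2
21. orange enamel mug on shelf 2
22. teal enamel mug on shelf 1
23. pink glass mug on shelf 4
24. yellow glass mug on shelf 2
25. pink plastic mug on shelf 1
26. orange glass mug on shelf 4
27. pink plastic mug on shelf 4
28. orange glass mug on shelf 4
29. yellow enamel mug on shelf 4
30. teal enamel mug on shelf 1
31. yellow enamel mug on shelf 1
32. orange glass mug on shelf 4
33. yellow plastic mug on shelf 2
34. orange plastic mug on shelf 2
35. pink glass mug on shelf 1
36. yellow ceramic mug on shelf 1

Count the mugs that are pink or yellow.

pink: 5; yellow: 11; together 5 + 11 = 16.

16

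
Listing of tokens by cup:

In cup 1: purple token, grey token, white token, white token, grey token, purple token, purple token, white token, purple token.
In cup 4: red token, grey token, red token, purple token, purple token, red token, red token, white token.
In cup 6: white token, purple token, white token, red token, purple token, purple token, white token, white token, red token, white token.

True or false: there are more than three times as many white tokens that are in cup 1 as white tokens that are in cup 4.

There are 3 white tokens in cup 1.
There is 1 white token in cup 4.
The claim requires 3 > 3 × 1 = 3, which does not hold.

False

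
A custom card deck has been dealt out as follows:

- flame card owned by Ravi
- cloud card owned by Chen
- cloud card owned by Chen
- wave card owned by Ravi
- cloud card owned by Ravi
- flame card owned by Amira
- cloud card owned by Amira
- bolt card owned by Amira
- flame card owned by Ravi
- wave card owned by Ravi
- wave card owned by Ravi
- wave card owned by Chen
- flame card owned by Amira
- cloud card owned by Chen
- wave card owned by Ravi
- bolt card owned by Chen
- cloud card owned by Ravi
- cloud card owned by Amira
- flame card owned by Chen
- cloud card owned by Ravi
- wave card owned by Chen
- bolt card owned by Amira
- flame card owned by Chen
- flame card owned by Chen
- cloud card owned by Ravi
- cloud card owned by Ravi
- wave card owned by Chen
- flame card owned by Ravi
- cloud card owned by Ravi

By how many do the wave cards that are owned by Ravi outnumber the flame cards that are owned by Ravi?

wave cards owned by Ravi: 4.
flame cards owned by Ravi: 3.
4 − 3 = 1.

1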